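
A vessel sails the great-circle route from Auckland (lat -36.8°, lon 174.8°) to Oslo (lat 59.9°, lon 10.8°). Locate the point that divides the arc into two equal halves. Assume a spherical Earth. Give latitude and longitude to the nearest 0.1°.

Convert each endpoint to a unit vector on the sphere (x = cos φ cos λ, y = cos φ sin λ, z = sin φ).
The central angle between the endpoints is δ = arccos(p₁·p₂) ≈ 2.700 rad (154.7°).
Interpolate at f = 1/2 with slerp weights a = sin((1−f)δ)/sin δ ≈ 2.285, b = sin(fδ)/sin δ ≈ 2.285.
p = a·p₁ + b·p₂ ≈ (-0.697, 0.381, 0.608); φ = arcsin(p_z) ≈ 37.46°, λ = atan2(p_y, p_x) ≈ 151.35°.

≈ lat 37.5°, lon 151.3°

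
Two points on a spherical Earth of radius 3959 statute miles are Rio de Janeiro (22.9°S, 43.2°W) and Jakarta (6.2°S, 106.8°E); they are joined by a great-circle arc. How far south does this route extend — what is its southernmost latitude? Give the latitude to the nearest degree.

The great circle lies in the plane with unit normal n̂ = (p₁ × p₂)/|p₁ × p₂|.
Here n̂_z ≈ +0.694; the vertex latitude is φ_max = arccos|n̂_z| ≈ 46.1°.
Check via Clairaut: cos φ_max = |cos φ₁| · sin C = cos(22.9°)·sin(131.2°) ≈ 0.694, again giving ≈ 46.1°.

≈ 46°S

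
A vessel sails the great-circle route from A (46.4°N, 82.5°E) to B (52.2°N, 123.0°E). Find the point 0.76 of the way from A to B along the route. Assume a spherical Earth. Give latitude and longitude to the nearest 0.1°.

Write both endpoints as unit vectors p₁, p₂ with components (cos φ cos λ, cos φ sin λ, sin φ).
The central angle between the endpoints is δ = arccos(p₁·p₂) ≈ 0.465 rad (26.7°).
Interpolate at f = 0.76 with slerp weights a = sin((1−f)δ)/sin δ ≈ 0.248, b = sin(fδ)/sin δ ≈ 0.772.
p = a·p₁ + b·p₂ ≈ (-0.235, 0.567, 0.790); φ = arcsin(p_z) ≈ 52.16°, λ = atan2(p_y, p_x) ≈ 112.55°.

≈ (52.2°N, 112.6°E)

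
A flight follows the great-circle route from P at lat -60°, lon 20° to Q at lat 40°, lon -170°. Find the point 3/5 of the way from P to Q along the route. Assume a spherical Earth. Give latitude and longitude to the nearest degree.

Write both endpoints as unit vectors p₁, p₂ with components (cos φ cos λ, cos φ sin λ, sin φ).
The central angle between the endpoints is δ = arccos(p₁·p₂) ≈ 2.776 rad (159.0°).
Interpolate at f = 3/5 with slerp weights a = sin((1−f)δ)/sin δ ≈ 2.505, b = sin(fδ)/sin δ ≈ 2.784.
p = a·p₁ + b·p₂ ≈ (-0.923, 0.058, -0.380); φ = arcsin(p_z) ≈ -22.34°, λ = atan2(p_y, p_x) ≈ 176.40°.

≈ lat -22°, lon 176°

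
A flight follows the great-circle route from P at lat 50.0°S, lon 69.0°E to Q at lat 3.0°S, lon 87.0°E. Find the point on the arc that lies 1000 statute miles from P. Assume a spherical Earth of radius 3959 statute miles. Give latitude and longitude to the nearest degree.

Write both endpoints as unit vectors p₁, p₂ with components (cos φ cos λ, cos φ sin λ, sin φ).
The central angle between the endpoints is δ = arccos(p₁·p₂) ≈ 0.862 rad (49.4°). The total great-circle distance is δ·R ≈ 0.862 × 3959 ≈ 3414 mi, so the target fraction is f = 1000/3414 ≈ 0.293.
Interpolate at f ≈ 0.293 with slerp weights a = sin((1−f)δ)/sin δ ≈ 0.754, b = sin(fδ)/sin δ ≈ 0.329.
p = a·p₁ + b·p₂ ≈ (0.191, 0.781, -0.595); φ = arcsin(p_z) ≈ -36.51°, λ = atan2(p_y, p_x) ≈ 76.26°.

≈ lat 37°S, lon 76°E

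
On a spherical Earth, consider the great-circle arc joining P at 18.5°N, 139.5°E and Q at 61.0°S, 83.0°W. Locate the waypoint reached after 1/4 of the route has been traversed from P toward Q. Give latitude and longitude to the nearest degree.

Write both endpoints as unit vectors p₁, p₂ with components (cos φ cos λ, cos φ sin λ, sin φ).
The central angle between the endpoints is δ = arccos(p₁·p₂) ≈ 2.235 rad (128.1°).
Interpolate at f = 1/4 with slerp weights a = sin((1−f)δ)/sin δ ≈ 1.263, b = sin(fδ)/sin δ ≈ 0.673.
p = a·p₁ + b·p₂ ≈ (-0.871, 0.454, -0.188); φ = arcsin(p_z) ≈ -10.84°, λ = atan2(p_y, p_x) ≈ 152.48°.

≈ 11°S, 152°E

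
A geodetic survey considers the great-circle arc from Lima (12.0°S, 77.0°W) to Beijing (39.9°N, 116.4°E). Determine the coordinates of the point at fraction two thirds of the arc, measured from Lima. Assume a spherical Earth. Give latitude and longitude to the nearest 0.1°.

≈ 69.6°N, 162.8°W

Convert each endpoint to a unit vector on the sphere (x = cos φ cos λ, y = cos φ sin λ, z = sin φ).
The central angle between the endpoints is δ = arccos(p₁·p₂) ≈ 2.613 rad (149.7°).
Interpolate at f = 2/3 with slerp weights a = sin((1−f)δ)/sin δ ≈ 1.516, b = sin(fδ)/sin δ ≈ 1.953.
p = a·p₁ + b·p₂ ≈ (-0.333, -0.103, 0.937); φ = arcsin(p_z) ≈ 69.63°, λ = atan2(p_y, p_x) ≈ -162.83°.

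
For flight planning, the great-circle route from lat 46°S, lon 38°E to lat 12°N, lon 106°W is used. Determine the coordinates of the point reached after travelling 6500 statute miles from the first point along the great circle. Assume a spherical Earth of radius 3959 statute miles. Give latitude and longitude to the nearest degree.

≈ lat 21°S, lon 83°W

From cos δ = sin φ₁ sin φ₂ + cos φ₁ cos φ₂ cos Δλ, the central angle is δ ≈ 2.345 rad (134.4°). The total great-circle distance is δ·R ≈ 2.345 × 3959 ≈ 9285 mi, so the target fraction is f = 6500/9285 ≈ 0.700.
Interpolate at f ≈ 0.700 with slerp weights a = sin((1−f)δ)/sin δ ≈ 0.905, b = sin(fδ)/sin δ ≈ 1.395.
p = a·p₁ + b·p₂ ≈ (0.119, -0.925, -0.361); φ = arcsin(p_z) ≈ -21.14°, λ = atan2(p_y, p_x) ≈ -82.67°.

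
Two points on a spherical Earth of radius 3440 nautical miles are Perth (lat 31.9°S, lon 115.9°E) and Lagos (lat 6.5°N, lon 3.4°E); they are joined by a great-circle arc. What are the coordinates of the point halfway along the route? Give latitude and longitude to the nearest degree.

≈ lat 22°S, lon 53°E

The haversine formula gives a central angle δ ≈ 1.963 rad (112.5°) between the endpoints.
Interpolate at f = 1/2 with slerp weights a = sin((1−f)δ)/sin δ ≈ 0.900, b = sin(fδ)/sin δ ≈ 0.900.
p = a·p₁ + b·p₂ ≈ (0.559, 0.740, -0.374); φ = arcsin(p_z) ≈ -21.94°, λ = atan2(p_y, p_x) ≈ 52.95°.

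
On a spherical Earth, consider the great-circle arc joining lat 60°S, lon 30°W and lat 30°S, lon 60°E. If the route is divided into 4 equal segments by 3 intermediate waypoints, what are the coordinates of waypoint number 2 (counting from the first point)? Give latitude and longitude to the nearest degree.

From cos δ = sin φ₁ sin φ₂ + cos φ₁ cos φ₂ cos Δλ, the central angle is δ ≈ 1.123 rad (64.3°).
Interpolate at f = 2/4 with slerp weights a = sin((1−f)δ)/sin δ ≈ 0.591, b = sin(fδ)/sin δ ≈ 0.591.
p = a·p₁ + b·p₂ ≈ (0.512, 0.295, -0.807); φ = arcsin(p_z) ≈ -53.79°, λ = atan2(p_y, p_x) ≈ 30.00°.

≈ lat 54°S, lon 30°E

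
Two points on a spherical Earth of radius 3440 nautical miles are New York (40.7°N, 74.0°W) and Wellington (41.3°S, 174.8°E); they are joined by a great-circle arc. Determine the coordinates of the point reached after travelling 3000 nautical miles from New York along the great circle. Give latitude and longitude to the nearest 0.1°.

≈ 10.2°N, 118.9°W

The haversine formula gives a central angle δ ≈ 2.261 rad (129.5°) between the endpoints. The total great-circle distance is δ·R ≈ 2.261 × 3440 ≈ 7776 nmi, so the target fraction is f = 3000/7776 ≈ 0.386.
Interpolate at f ≈ 0.386 with slerp weights a = sin((1−f)δ)/sin δ ≈ 1.275, b = sin(fδ)/sin δ ≈ 0.993.
p = a·p₁ + b·p₂ ≈ (-0.476, -0.861, 0.176); φ = arcsin(p_z) ≈ 10.15°, λ = atan2(p_y, p_x) ≈ -118.93°.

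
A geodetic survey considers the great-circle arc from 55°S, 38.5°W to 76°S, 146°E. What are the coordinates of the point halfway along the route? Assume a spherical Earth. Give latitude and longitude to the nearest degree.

≈ 79°S, 42°W

The haversine formula gives a central angle δ ≈ 0.855 rad (49.0°) between the endpoints.
Interpolate at f = 1/2 with slerp weights a = sin((1−f)δ)/sin δ ≈ 0.549, b = sin(fδ)/sin δ ≈ 0.549.
p = a·p₁ + b·p₂ ≈ (0.136, -0.122, -0.983); φ = arcsin(p_z) ≈ -79.46°, λ = atan2(p_y, p_x) ≈ -41.77°.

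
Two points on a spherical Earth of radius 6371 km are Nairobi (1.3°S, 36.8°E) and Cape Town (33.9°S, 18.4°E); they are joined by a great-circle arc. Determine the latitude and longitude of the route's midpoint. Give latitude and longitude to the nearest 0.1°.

Write both endpoints as unit vectors p₁, p₂ with components (cos φ cos λ, cos φ sin λ, sin φ).
The central angle between the endpoints is δ = arccos(p₁·p₂) ≈ 0.643 rad (36.9°).
Interpolate at f = 1/2 with slerp weights a = sin((1−f)δ)/sin δ ≈ 0.527, b = sin(fδ)/sin δ ≈ 0.527.
p = a·p₁ + b·p₂ ≈ (0.837, 0.454, -0.306); φ = arcsin(p_z) ≈ -17.81°, λ = atan2(p_y, p_x) ≈ 28.46°.

≈ 17.8°S, 28.5°E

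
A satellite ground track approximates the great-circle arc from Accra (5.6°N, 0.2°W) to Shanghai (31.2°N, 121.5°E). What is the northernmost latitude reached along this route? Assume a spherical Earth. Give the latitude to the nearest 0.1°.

≈ 37.9°N

The great circle lies in the plane with unit normal n̂ = (p₁ × p₂)/|p₁ × p₂|.
Here n̂_z ≈ +0.789; the vertex latitude is φ_max = arccos|n̂_z| ≈ 37.9°.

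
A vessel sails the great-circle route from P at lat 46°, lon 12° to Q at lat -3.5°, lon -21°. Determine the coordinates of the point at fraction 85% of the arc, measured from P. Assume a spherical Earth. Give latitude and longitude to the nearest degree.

Write both endpoints as unit vectors p₁, p₂ with components (cos φ cos λ, cos φ sin λ, sin φ).
The central angle between the endpoints is δ = arccos(p₁·p₂) ≈ 1.003 rad (57.5°).
Interpolate at f = 0.85 with slerp weights a = sin((1−f)δ)/sin δ ≈ 0.178, b = sin(fδ)/sin δ ≈ 0.893.
p = a·p₁ + b·p₂ ≈ (0.953, -0.294, 0.073); φ = arcsin(p_z) ≈ 4.21°, λ = atan2(p_y, p_x) ≈ -17.13°.

≈ lat 4°, lon -17°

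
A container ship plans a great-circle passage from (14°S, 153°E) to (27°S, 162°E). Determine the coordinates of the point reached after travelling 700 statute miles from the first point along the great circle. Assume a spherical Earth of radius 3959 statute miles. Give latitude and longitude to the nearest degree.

≈ (23°S, 159°E)

Convert each endpoint to a unit vector on the sphere (x = cos φ cos λ, y = cos φ sin λ, z = sin φ).
The central angle between the endpoints is δ = arccos(p₁·p₂) ≈ 0.270 rad (15.5°). The total great-circle distance is δ·R ≈ 0.270 × 3959 ≈ 1070 mi, so the target fraction is f = 700/1070 ≈ 0.654.
Interpolate at f ≈ 0.654 with slerp weights a = sin((1−f)δ)/sin δ ≈ 0.349, b = sin(fδ)/sin δ ≈ 0.659.
p = a·p₁ + b·p₂ ≈ (-0.860, 0.335, -0.384); φ = arcsin(p_z) ≈ -22.56°, λ = atan2(p_y, p_x) ≈ 158.71°.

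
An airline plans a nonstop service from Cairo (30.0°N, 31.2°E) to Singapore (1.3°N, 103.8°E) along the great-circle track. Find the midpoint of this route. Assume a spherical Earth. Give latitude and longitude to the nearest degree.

≈ 19°N, 71°E

The haversine formula gives a central angle δ ≈ 1.297 rad (74.3°) between the endpoints.
Interpolate at f = 1/2 with slerp weights a = sin((1−f)δ)/sin δ ≈ 0.627, b = sin(fδ)/sin δ ≈ 0.627.
p = a·p₁ + b·p₂ ≈ (0.315, 0.891, 0.328); φ = arcsin(p_z) ≈ 19.14°, λ = atan2(p_y, p_x) ≈ 70.51°.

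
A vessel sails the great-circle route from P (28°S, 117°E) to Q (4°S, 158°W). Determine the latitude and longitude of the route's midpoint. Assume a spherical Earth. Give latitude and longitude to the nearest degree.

≈ (21°S, 163°E)

Write both endpoints as unit vectors p₁, p₂ with components (cos φ cos λ, cos φ sin λ, sin φ).
The central angle between the endpoints is δ = arccos(p₁·p₂) ≈ 1.461 rad (83.7°).
Interpolate at f = 1/2 with slerp weights a = sin((1−f)δ)/sin δ ≈ 0.671, b = sin(fδ)/sin δ ≈ 0.671.
p = a·p₁ + b·p₂ ≈ (-0.890, 0.277, -0.362); φ = arcsin(p_z) ≈ -21.22°, λ = atan2(p_y, p_x) ≈ 162.70°.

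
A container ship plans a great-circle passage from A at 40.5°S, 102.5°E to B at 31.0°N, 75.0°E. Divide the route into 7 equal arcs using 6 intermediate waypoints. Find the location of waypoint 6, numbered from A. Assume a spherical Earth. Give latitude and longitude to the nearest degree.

The haversine formula gives a central angle δ ≈ 1.325 rad (75.9°) between the endpoints.
Interpolate at f = 6/7 with slerp weights a = sin((1−f)δ)/sin δ ≈ 0.194, b = sin(fδ)/sin δ ≈ 0.935.
p = a·p₁ + b·p₂ ≈ (0.175, 0.918, 0.356); φ = arcsin(p_z) ≈ 20.83°, λ = atan2(p_y, p_x) ≈ 79.18°.

≈ 21°N, 79°E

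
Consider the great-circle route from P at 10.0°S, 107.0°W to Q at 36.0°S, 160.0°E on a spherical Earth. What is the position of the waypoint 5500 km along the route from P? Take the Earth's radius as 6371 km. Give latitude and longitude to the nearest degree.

Convert each endpoint to a unit vector on the sphere (x = cos φ cos λ, y = cos φ sin λ, z = sin φ).
The central angle between the endpoints is δ = arccos(p₁·p₂) ≈ 1.510 rad (86.5°). The total great-circle distance is δ·R ≈ 1.510 × 6371 ≈ 9623 km, so the target fraction is f = 5500/9623 ≈ 0.572.
Interpolate at f ≈ 0.572 with slerp weights a = sin((1−f)δ)/sin δ ≈ 0.604, b = sin(fδ)/sin δ ≈ 0.761.
p = a·p₁ + b·p₂ ≈ (-0.753, -0.358, -0.552); φ = arcsin(p_z) ≈ -33.53°, λ = atan2(p_y, p_x) ≈ -154.56°.

≈ 34°S, 155°W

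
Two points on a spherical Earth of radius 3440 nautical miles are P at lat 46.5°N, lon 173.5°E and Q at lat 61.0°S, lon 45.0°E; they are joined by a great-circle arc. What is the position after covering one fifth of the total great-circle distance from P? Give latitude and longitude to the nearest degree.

≈ lat 23°N, lon 151°E

Write both endpoints as unit vectors p₁, p₂ with components (cos φ cos λ, cos φ sin λ, sin φ).
The central angle between the endpoints is δ = arccos(p₁·p₂) ≈ 2.572 rad (147.4°).
Interpolate at f = 1/5 with slerp weights a = sin((1−f)δ)/sin δ ≈ 1.639, b = sin(fδ)/sin δ ≈ 0.913.
p = a·p₁ + b·p₂ ≈ (-0.808, 0.441, 0.391); φ = arcsin(p_z) ≈ 23.01°, λ = atan2(p_y, p_x) ≈ 151.41°.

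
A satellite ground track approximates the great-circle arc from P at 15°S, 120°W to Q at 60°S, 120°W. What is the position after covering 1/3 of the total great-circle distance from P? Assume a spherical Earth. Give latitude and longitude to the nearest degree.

≈ 30°S, 120°W

The haversine formula gives a central angle δ ≈ 0.785 rad (45.0°) between the endpoints.
Interpolate at f = 1/3 with slerp weights a = sin((1−f)δ)/sin δ ≈ 0.707, b = sin(fδ)/sin δ ≈ 0.366.
p = a·p₁ + b·p₂ ≈ (-0.433, -0.750, -0.500); φ = arcsin(p_z) ≈ -30.00°, λ = atan2(p_y, p_x) ≈ -120.00°.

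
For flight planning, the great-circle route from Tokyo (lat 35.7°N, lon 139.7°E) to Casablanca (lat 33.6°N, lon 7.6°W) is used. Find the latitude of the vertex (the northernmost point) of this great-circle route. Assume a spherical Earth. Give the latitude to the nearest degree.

≈ 68°N

The great circle lies in the plane with unit normal n̂ = (p₁ × p₂)/|p₁ × p₂|.
Here n̂_z ≈ -0.377; the vertex latitude is φ_max = arccos|n̂_z| ≈ 67.9°.
Check via Clairaut: cos φ_max = |cos φ₁| · sin C = cos(35.7°)·sin(27.7°) ≈ 0.377, again giving ≈ 67.9°.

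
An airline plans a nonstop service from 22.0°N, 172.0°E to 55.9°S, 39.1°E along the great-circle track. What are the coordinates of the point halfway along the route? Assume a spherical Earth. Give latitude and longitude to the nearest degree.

From cos δ = sin φ₁ sin φ₂ + cos φ₁ cos φ₂ cos Δλ, the central angle is δ ≈ 2.297 rad (131.6°).
Interpolate at f = 1/2 with slerp weights a = sin((1−f)δ)/sin δ ≈ 1.220, b = sin(fδ)/sin δ ≈ 1.220.
p = a·p₁ + b·p₂ ≈ (-0.589, 0.589, -0.553); φ = arcsin(p_z) ≈ -33.59°, λ = atan2(p_y, p_x) ≈ 135.03°.

≈ 34°S, 135°E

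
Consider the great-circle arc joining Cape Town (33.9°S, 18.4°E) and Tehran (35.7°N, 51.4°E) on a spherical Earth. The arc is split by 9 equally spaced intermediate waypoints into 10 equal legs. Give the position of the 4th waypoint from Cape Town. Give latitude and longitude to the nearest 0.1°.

≈ 6.1°S, 31.8°E

Convert each endpoint to a unit vector on the sphere (x = cos φ cos λ, y = cos φ sin λ, z = sin φ).
The central angle between the endpoints is δ = arccos(p₁·p₂) ≈ 1.329 rad (76.1°).
Interpolate at f = 4/10 with slerp weights a = sin((1−f)δ)/sin δ ≈ 0.737, b = sin(fδ)/sin δ ≈ 0.522.
p = a·p₁ + b·p₂ ≈ (0.845, 0.524, -0.106); φ = arcsin(p_z) ≈ -6.11°, λ = atan2(p_y, p_x) ≈ 31.83°.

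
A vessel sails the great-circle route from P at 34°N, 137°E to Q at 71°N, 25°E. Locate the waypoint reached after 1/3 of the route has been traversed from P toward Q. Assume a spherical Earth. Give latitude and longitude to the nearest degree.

≈ 54°N, 125°E

From cos δ = sin φ₁ sin φ₂ + cos φ₁ cos φ₂ cos Δλ, the central angle is δ ≈ 1.129 rad (64.7°).
Interpolate at f = 1/3 with slerp weights a = sin((1−f)δ)/sin δ ≈ 0.756, b = sin(fδ)/sin δ ≈ 0.407.
p = a·p₁ + b·p₂ ≈ (-0.339, 0.483, 0.807); φ = arcsin(p_z) ≈ 53.83°, λ = atan2(p_y, p_x) ≈ 125.00°.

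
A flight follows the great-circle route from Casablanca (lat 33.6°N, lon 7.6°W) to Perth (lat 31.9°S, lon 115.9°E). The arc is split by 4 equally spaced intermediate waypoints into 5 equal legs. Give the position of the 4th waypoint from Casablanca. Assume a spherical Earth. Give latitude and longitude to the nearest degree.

≈ lat 21°S, lon 89°E

Write both endpoints as unit vectors p₁, p₂ with components (cos φ cos λ, cos φ sin λ, sin φ).
The central angle between the endpoints is δ = arccos(p₁·p₂) ≈ 2.322 rad (133.1°).
Interpolate at f = 4/5 with slerp weights a = sin((1−f)δ)/sin δ ≈ 0.613, b = sin(fδ)/sin δ ≈ 1.313.
p = a·p₁ + b·p₂ ≈ (0.019, 0.935, -0.354); φ = arcsin(p_z) ≈ -20.76°, λ = atan2(p_y, p_x) ≈ 88.81°.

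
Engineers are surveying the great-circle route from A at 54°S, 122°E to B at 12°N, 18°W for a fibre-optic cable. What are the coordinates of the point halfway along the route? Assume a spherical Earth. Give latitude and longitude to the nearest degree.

≈ 43°S, 18°E

The haversine formula gives a central angle δ ≈ 2.225 rad (127.5°) between the endpoints.
Interpolate at f = 1/2 with slerp weights a = sin((1−f)δ)/sin δ ≈ 1.130, b = sin(fδ)/sin δ ≈ 1.130.
p = a·p₁ + b·p₂ ≈ (0.699, 0.222, -0.679); φ = arcsin(p_z) ≈ -42.80°, λ = atan2(p_y, p_x) ≈ 17.59°.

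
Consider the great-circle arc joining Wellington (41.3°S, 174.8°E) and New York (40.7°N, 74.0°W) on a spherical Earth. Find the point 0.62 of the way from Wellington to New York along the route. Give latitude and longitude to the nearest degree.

Write both endpoints as unit vectors p₁, p₂ with components (cos φ cos λ, cos φ sin λ, sin φ).
The central angle between the endpoints is δ = arccos(p₁·p₂) ≈ 2.261 rad (129.5°).
Interpolate at f = 0.62 with slerp weights a = sin((1−f)δ)/sin δ ≈ 0.982, b = sin(fδ)/sin δ ≈ 1.278.
p = a·p₁ + b·p₂ ≈ (-0.467, -0.864, 0.185); φ = arcsin(p_z) ≈ 10.69°, λ = atan2(p_y, p_x) ≈ -118.40°.

≈ 11°N, 118°W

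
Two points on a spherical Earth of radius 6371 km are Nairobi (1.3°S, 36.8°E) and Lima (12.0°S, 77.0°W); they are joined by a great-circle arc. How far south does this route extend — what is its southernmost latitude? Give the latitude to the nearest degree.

The great circle lies in the plane with unit normal n̂ = (p₁ × p₂)/|p₁ × p₂|.
Here n̂_z ≈ -0.972; the vertex latitude is φ_max = arccos|n̂_z| ≈ 13.7°.

≈ 14°S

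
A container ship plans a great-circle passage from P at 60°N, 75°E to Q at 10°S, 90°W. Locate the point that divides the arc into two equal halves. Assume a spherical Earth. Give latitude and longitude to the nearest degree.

The haversine formula gives a central angle δ ≈ 2.247 rad (128.8°) between the endpoints.
Interpolate at f = 1/2 with slerp weights a = sin((1−f)δ)/sin δ ≈ 1.156, b = sin(fδ)/sin δ ≈ 1.156.
p = a·p₁ + b·p₂ ≈ (0.150, -0.580, 0.801); φ = arcsin(p_z) ≈ 53.18°, λ = atan2(p_y, p_x) ≈ -75.54°.

≈ 53°N, 76°W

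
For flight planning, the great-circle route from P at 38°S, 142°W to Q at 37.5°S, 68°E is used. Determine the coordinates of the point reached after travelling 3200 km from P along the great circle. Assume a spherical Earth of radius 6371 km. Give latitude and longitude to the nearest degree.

From cos δ = sin φ₁ sin φ₂ + cos φ₁ cos φ₂ cos Δλ, the central angle is δ ≈ 1.738 rad (99.6°). The total great-circle distance is δ·R ≈ 1.738 × 6371 ≈ 11074 km, so the target fraction is f = 3200/11074 ≈ 0.289.
Interpolate at f ≈ 0.289 with slerp weights a = sin((1−f)δ)/sin δ ≈ 0.958, b = sin(fδ)/sin δ ≈ 0.488.
p = a·p₁ + b·p₂ ≈ (-0.450, -0.106, -0.887); φ = arcsin(p_z) ≈ -62.49°, λ = atan2(p_y, p_x) ≈ -166.79°.

≈ 62°S, 167°W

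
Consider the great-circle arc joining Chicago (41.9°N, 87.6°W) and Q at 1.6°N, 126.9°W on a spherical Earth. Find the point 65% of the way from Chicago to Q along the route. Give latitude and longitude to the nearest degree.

≈ 17°N, 116°W

Write both endpoints as unit vectors p₁, p₂ with components (cos φ cos λ, cos φ sin λ, sin φ).
The central angle between the endpoints is δ = arccos(p₁·p₂) ≈ 0.934 rad (53.5°).
Interpolate at f = 0.65 with slerp weights a = sin((1−f)δ)/sin δ ≈ 0.399, b = sin(fδ)/sin δ ≈ 0.710.
p = a·p₁ + b·p₂ ≈ (-0.413, -0.864, 0.287); φ = arcsin(p_z) ≈ 16.65°, λ = atan2(p_y, p_x) ≈ -115.57°.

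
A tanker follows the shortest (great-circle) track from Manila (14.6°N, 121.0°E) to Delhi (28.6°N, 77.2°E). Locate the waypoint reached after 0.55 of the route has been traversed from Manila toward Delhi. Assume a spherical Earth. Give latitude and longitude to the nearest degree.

Write both endpoints as unit vectors p₁, p₂ with components (cos φ cos λ, cos φ sin λ, sin φ).
The central angle between the endpoints is δ = arccos(p₁·p₂) ≈ 0.747 rad (42.8°).
Interpolate at f = 0.55 with slerp weights a = sin((1−f)δ)/sin δ ≈ 0.485, b = sin(fδ)/sin δ ≈ 0.588.
p = a·p₁ + b·p₂ ≈ (-0.128, 0.906, 0.404); φ = arcsin(p_z) ≈ 23.81°, λ = atan2(p_y, p_x) ≈ 98.02°.

≈ (24°N, 98°E)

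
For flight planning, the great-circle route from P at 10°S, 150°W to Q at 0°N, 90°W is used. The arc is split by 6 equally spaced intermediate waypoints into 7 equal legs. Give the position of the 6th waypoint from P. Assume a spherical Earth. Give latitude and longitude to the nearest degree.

Convert each endpoint to a unit vector on the sphere (x = cos φ cos λ, y = cos φ sin λ, z = sin φ).
The central angle between the endpoints is δ = arccos(p₁·p₂) ≈ 1.056 rad (60.5°).
Interpolate at f = 6/7 with slerp weights a = sin((1−f)δ)/sin δ ≈ 0.173, b = sin(fδ)/sin δ ≈ 0.904.
p = a·p₁ + b·p₂ ≈ (-0.147, -0.989, -0.030); φ = arcsin(p_z) ≈ -1.72°, λ = atan2(p_y, p_x) ≈ -98.47°.

≈ 2°S, 98°W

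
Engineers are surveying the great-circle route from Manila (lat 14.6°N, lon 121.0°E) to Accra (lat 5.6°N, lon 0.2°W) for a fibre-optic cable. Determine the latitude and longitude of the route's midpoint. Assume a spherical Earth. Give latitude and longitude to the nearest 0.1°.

From cos δ = sin φ₁ sin φ₂ + cos φ₁ cos φ₂ cos Δλ, the central angle is δ ≈ 2.065 rad (118.3°).
Interpolate at f = 1/2 with slerp weights a = sin((1−f)δ)/sin δ ≈ 0.975, b = sin(fδ)/sin δ ≈ 0.975.
p = a·p₁ + b·p₂ ≈ (0.485, 0.806, 0.341); φ = arcsin(p_z) ≈ 19.94°, λ = atan2(p_y, p_x) ≈ 58.97°.

≈ lat 19.9°N, lon 59.0°E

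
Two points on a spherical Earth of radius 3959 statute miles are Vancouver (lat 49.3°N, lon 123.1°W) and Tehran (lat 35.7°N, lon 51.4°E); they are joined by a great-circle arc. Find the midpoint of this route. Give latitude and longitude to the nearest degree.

Write both endpoints as unit vectors p₁, p₂ with components (cos φ cos λ, cos φ sin λ, sin φ).
The central angle between the endpoints is δ = arccos(p₁·p₂) ≈ 1.656 rad (94.9°).
Interpolate at f = 1/2 with slerp weights a = sin((1−f)δ)/sin δ ≈ 0.739, b = sin(fδ)/sin δ ≈ 0.739.
p = a·p₁ + b·p₂ ≈ (0.111, 0.065, 0.992); φ = arcsin(p_z) ≈ 82.59°, λ = atan2(p_y, p_x) ≈ 30.42°.

≈ lat 83°N, lon 30°E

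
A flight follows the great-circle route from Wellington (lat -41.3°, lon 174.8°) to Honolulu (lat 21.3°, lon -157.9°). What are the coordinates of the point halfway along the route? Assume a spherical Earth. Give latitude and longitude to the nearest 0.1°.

≈ lat -10.3°, lon -170.1°

Write both endpoints as unit vectors p₁, p₂ with components (cos φ cos λ, cos φ sin λ, sin φ).
The central angle between the endpoints is δ = arccos(p₁·p₂) ≈ 1.179 rad (67.5°).
Interpolate at f = 1/2 with slerp weights a = sin((1−f)δ)/sin δ ≈ 0.601, b = sin(fδ)/sin δ ≈ 0.601.
p = a·p₁ + b·p₂ ≈ (-0.969, -0.170, -0.178); φ = arcsin(p_z) ≈ -10.28°, λ = atan2(p_y, p_x) ≈ -170.06°.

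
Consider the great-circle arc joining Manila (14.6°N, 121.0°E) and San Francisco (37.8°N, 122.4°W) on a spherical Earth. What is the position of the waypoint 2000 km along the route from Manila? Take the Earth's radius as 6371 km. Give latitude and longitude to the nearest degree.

≈ 27°N, 135°E

The haversine formula gives a central angle δ ≈ 1.760 rad (100.8°) between the endpoints. The total great-circle distance is δ·R ≈ 1.760 × 6371 ≈ 11212 km, so the target fraction is f = 2000/11212 ≈ 0.178.
Interpolate at f ≈ 0.178 with slerp weights a = sin((1−f)δ)/sin δ ≈ 1.010, b = sin(fδ)/sin δ ≈ 0.314.
p = a·p₁ + b·p₂ ≈ (-0.637, 0.628, 0.447); φ = arcsin(p_z) ≈ 26.57°, λ = atan2(p_y, p_x) ≈ 135.38°.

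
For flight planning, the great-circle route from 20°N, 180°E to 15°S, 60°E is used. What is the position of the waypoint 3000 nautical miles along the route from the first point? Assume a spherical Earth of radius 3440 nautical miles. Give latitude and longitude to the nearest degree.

From cos δ = sin φ₁ sin φ₂ + cos φ₁ cos φ₂ cos Δλ, the central angle is δ ≈ 2.144 rad (122.8°). The total great-circle distance is δ·R ≈ 2.144 × 3440 ≈ 7375 nmi, so the target fraction is f = 3000/7375 ≈ 0.407.
Interpolate at f ≈ 0.407 with slerp weights a = sin((1−f)δ)/sin δ ≈ 1.138, b = sin(fδ)/sin δ ≈ 0.911.
p = a·p₁ + b·p₂ ≈ (-0.629, 0.762, 0.153); φ = arcsin(p_z) ≈ 8.81°, λ = atan2(p_y, p_x) ≈ 129.51°.

≈ 9°N, 130°E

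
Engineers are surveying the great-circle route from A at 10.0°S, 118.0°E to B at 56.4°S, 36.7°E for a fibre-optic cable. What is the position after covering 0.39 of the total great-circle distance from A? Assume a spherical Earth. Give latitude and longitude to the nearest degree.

≈ 34°S, 98°E

Write both endpoints as unit vectors p₁, p₂ with components (cos φ cos λ, cos φ sin λ, sin φ).
The central angle between the endpoints is δ = arccos(p₁·p₂) ≈ 1.342 rad (76.9°).
Interpolate at f = 0.39 with slerp weights a = sin((1−f)δ)/sin δ ≈ 0.750, b = sin(fδ)/sin δ ≈ 0.513.
p = a·p₁ + b·p₂ ≈ (-0.119, 0.822, -0.558); φ = arcsin(p_z) ≈ -33.89°, λ = atan2(p_y, p_x) ≈ 98.24°.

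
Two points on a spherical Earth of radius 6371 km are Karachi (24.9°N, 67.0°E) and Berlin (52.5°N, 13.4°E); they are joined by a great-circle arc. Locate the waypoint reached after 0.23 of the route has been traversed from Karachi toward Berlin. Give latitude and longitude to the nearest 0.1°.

≈ 33.1°N, 58.3°E

Write both endpoints as unit vectors p₁, p₂ with components (cos φ cos λ, cos φ sin λ, sin φ).
The central angle between the endpoints is δ = arccos(p₁·p₂) ≈ 0.848 rad (48.6°).
Interpolate at f = 0.23 with slerp weights a = sin((1−f)δ)/sin δ ≈ 0.810, b = sin(fδ)/sin δ ≈ 0.258.
p = a·p₁ + b·p₂ ≈ (0.440, 0.713, 0.546); φ = arcsin(p_z) ≈ 33.10°, λ = atan2(p_y, p_x) ≈ 58.31°.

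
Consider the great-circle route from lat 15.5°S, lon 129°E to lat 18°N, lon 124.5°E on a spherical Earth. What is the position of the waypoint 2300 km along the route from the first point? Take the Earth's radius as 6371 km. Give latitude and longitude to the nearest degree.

≈ lat 5°N, lon 126°E

The haversine formula gives a central angle δ ≈ 0.590 rad (33.8°) between the endpoints. The total great-circle distance is δ·R ≈ 0.590 × 6371 ≈ 3758 km, so the target fraction is f = 2300/3758 ≈ 0.612.
Interpolate at f ≈ 0.612 with slerp weights a = sin((1−f)δ)/sin δ ≈ 0.408, b = sin(fδ)/sin δ ≈ 0.635.
p = a·p₁ + b·p₂ ≈ (-0.589, 0.803, 0.087); φ = arcsin(p_z) ≈ 5.01°, λ = atan2(p_y, p_x) ≈ 126.27°.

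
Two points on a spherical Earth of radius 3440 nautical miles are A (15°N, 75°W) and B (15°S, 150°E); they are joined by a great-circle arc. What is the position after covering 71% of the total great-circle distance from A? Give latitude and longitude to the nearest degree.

Convert each endpoint to a unit vector on the sphere (x = cos φ cos λ, y = cos φ sin λ, z = sin φ).
The central angle between the endpoints is δ = arccos(p₁·p₂) ≈ 2.384 rad (136.6°).
Interpolate at f = 0.71 with slerp weights a = sin((1−f)δ)/sin δ ≈ 0.928, b = sin(fδ)/sin δ ≈ 1.445.
p = a·p₁ + b·p₂ ≈ (-0.977, -0.168, -0.134); φ = arcsin(p_z) ≈ -7.68°, λ = atan2(p_y, p_x) ≈ -170.23°.

≈ (8°S, 170°W)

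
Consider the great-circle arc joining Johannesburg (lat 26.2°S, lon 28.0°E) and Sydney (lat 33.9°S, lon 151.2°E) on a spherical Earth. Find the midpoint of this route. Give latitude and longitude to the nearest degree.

≈ lat 51°S, lon 85°E

From cos δ = sin φ₁ sin φ₂ + cos φ₁ cos φ₂ cos Δλ, the central angle is δ ≈ 1.733 rad (99.3°).
Interpolate at f = 1/2 with slerp weights a = sin((1−f)δ)/sin δ ≈ 0.772, b = sin(fδ)/sin δ ≈ 0.772.
p = a·p₁ + b·p₂ ≈ (0.050, 0.634, -0.772); φ = arcsin(p_z) ≈ -50.50°, λ = atan2(p_y, p_x) ≈ 85.48°.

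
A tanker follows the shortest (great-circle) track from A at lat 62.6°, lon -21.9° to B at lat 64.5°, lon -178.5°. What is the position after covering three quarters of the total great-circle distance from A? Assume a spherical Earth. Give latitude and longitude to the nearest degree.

From cos δ = sin φ₁ sin φ₂ + cos φ₁ cos φ₂ cos Δλ, the central angle is δ ≈ 0.903 rad (51.7°).
Interpolate at f = 3/4 with slerp weights a = sin((1−f)δ)/sin δ ≈ 0.285, b = sin(fδ)/sin δ ≈ 0.798.
p = a·p₁ + b·p₂ ≈ (-0.222, -0.058, 0.973); φ = arcsin(p_z) ≈ 76.75°, λ = atan2(p_y, p_x) ≈ -165.36°.

≈ lat 77°, lon -165°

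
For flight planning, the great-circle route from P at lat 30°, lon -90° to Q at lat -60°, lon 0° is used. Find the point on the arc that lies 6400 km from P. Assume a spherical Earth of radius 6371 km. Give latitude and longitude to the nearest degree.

Convert each endpoint to a unit vector on the sphere (x = cos φ cos λ, y = cos φ sin λ, z = sin φ).
The central angle between the endpoints is δ = arccos(p₁·p₂) ≈ 2.019 rad (115.7°). The total great-circle distance is δ·R ≈ 2.019 × 6371 ≈ 12861 km, so the target fraction is f = 6400/12861 ≈ 0.498.
Interpolate at f ≈ 0.498 with slerp weights a = sin((1−f)δ)/sin δ ≈ 0.942, b = sin(fδ)/sin δ ≈ 0.936.
p = a·p₁ + b·p₂ ≈ (0.468, -0.816, -0.340); φ = arcsin(p_z) ≈ -19.87°, λ = atan2(p_y, p_x) ≈ -60.15°.

≈ lat -20°, lon -60°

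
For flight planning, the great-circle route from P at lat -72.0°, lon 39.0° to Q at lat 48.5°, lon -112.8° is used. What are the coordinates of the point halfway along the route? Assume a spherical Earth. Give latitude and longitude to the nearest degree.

Convert each endpoint to a unit vector on the sphere (x = cos φ cos λ, y = cos φ sin λ, z = sin φ).
The central angle between the endpoints is δ = arccos(p₁·p₂) ≈ 2.674 rad (153.2°).
Interpolate at f = 1/2 with slerp weights a = sin((1−f)δ)/sin δ ≈ 2.159, b = sin(fδ)/sin δ ≈ 2.159.
p = a·p₁ + b·p₂ ≈ (-0.036, -0.899, -0.436); φ = arcsin(p_z) ≈ -25.87°, λ = atan2(p_y, p_x) ≈ -92.29°.

≈ lat -26°, lon -92°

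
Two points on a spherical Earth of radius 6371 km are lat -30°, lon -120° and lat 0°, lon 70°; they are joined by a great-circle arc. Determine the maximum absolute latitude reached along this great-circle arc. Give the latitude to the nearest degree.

The great circle lies in the plane with unit normal n̂ = (p₁ × p₂)/|p₁ × p₂|.
Here n̂_z ≈ -0.288; the vertex latitude is φ_max = arccos|n̂_z| ≈ 73.3°.
Check via Clairaut: cos φ_max = |cos φ₁| · sin C = cos(30.0°)·sin(160.6°) ≈ 0.288, again giving ≈ 73.3°.

≈ -73°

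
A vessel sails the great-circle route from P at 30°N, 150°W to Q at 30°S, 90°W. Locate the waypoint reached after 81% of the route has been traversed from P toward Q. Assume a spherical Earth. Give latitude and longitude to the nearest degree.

≈ 19°S, 103°W

From cos δ = sin φ₁ sin φ₂ + cos φ₁ cos φ₂ cos Δλ, the central angle is δ ≈ 1.445 rad (82.8°).
Interpolate at f = 0.81 with slerp weights a = sin((1−f)δ)/sin δ ≈ 0.273, b = sin(fδ)/sin δ ≈ 0.928.
p = a·p₁ + b·p₂ ≈ (-0.205, -0.922, -0.328); φ = arcsin(p_z) ≈ -19.12°, λ = atan2(p_y, p_x) ≈ -102.53°.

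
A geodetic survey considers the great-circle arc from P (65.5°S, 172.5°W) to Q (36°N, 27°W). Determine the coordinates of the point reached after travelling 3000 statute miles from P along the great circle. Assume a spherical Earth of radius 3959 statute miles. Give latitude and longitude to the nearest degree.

≈ (57°S, 73°W)

Write both endpoints as unit vectors p₁, p₂ with components (cos φ cos λ, cos φ sin λ, sin φ).
The central angle between the endpoints is δ = arccos(p₁·p₂) ≈ 2.517 rad (144.2°). The total great-circle distance is δ·R ≈ 2.517 × 3959 ≈ 9966 mi, so the target fraction is f = 3000/9966 ≈ 0.301.
Interpolate at f ≈ 0.301 with slerp weights a = sin((1−f)δ)/sin δ ≈ 1.680, b = sin(fδ)/sin δ ≈ 1.176.
p = a·p₁ + b·p₂ ≈ (0.157, -0.523, -0.838); φ = arcsin(p_z) ≈ -56.92°, λ = atan2(p_y, p_x) ≈ -73.32°.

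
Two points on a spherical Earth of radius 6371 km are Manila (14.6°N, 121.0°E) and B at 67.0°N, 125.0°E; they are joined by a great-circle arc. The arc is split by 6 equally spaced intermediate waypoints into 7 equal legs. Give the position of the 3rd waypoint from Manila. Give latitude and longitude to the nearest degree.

≈ 37°N, 122°E

The haversine formula gives a central angle δ ≈ 0.916 rad (52.5°) between the endpoints.
Interpolate at f = 3/7 with slerp weights a = sin((1−f)δ)/sin δ ≈ 0.630, b = sin(fδ)/sin δ ≈ 0.482.
p = a·p₁ + b·p₂ ≈ (-0.422, 0.677, 0.603); φ = arcsin(p_z) ≈ 37.07°, λ = atan2(p_y, p_x) ≈ 121.94°.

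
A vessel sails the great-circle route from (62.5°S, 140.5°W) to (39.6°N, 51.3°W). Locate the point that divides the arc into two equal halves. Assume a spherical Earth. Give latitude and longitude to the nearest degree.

≈ (15°S, 82°W)

Convert each endpoint to a unit vector on the sphere (x = cos φ cos λ, y = cos φ sin λ, z = sin φ).
The central angle between the endpoints is δ = arccos(p₁·p₂) ≈ 2.166 rad (124.1°).
Interpolate at f = 1/2 with slerp weights a = sin((1−f)δ)/sin δ ≈ 1.067, b = sin(fδ)/sin δ ≈ 1.067.
p = a·p₁ + b·p₂ ≈ (0.134, -0.955, -0.266); φ = arcsin(p_z) ≈ -15.44°, λ = atan2(p_y, p_x) ≈ -82.02°.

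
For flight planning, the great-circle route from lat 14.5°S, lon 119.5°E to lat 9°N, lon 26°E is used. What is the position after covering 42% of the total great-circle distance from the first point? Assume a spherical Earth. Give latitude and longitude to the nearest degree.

Write both endpoints as unit vectors p₁, p₂ with components (cos φ cos λ, cos φ sin λ, sin φ).
The central angle between the endpoints is δ = arccos(p₁·p₂) ≈ 1.668 rad (95.6°).
Interpolate at f = 0.42 with slerp weights a = sin((1−f)δ)/sin δ ≈ 0.828, b = sin(fδ)/sin δ ≈ 0.648.
p = a·p₁ + b·p₂ ≈ (0.181, 0.978, -0.106); φ = arcsin(p_z) ≈ -6.08°, λ = atan2(p_y, p_x) ≈ 79.53°.

≈ lat 6°S, lon 80°E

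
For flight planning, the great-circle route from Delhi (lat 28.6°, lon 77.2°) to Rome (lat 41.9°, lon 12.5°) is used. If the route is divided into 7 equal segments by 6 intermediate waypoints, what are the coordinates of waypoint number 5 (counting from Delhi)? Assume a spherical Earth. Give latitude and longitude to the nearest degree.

≈ lat 42°, lon 33°

Convert each endpoint to a unit vector on the sphere (x = cos φ cos λ, y = cos φ sin λ, z = sin φ).
The central angle between the endpoints is δ = arccos(p₁·p₂) ≈ 0.929 rad (53.2°).
Interpolate at f = 5/7 with slerp weights a = sin((1−f)δ)/sin δ ≈ 0.327, b = sin(fδ)/sin δ ≈ 0.769.
p = a·p₁ + b·p₂ ≈ (0.622, 0.404, 0.670); φ = arcsin(p_z) ≈ 42.08°, λ = atan2(p_y, p_x) ≈ 33.00°.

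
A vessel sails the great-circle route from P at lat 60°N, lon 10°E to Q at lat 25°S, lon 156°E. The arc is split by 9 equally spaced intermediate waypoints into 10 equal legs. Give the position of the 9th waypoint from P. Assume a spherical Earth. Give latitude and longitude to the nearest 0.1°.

Convert each endpoint to a unit vector on the sphere (x = cos φ cos λ, y = cos φ sin λ, z = sin φ).
The central angle between the endpoints is δ = arccos(p₁·p₂) ≈ 2.406 rad (137.9°).
Interpolate at f = 9/10 with slerp weights a = sin((1−f)δ)/sin δ ≈ 0.355, b = sin(fδ)/sin δ ≈ 1.235.
p = a·p₁ + b·p₂ ≈ (-0.847, 0.486, -0.214); φ = arcsin(p_z) ≈ -12.36°, λ = atan2(p_y, p_x) ≈ 150.16°.

≈ lat 12.4°S, lon 150.2°E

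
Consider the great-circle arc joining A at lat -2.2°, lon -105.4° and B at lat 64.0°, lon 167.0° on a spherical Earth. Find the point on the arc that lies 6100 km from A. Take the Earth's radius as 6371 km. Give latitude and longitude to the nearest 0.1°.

Convert each endpoint to a unit vector on the sphere (x = cos φ cos λ, y = cos φ sin λ, z = sin φ).
The central angle between the endpoints is δ = arccos(p₁·p₂) ≈ 1.587 rad (90.9°). The total great-circle distance is δ·R ≈ 1.587 × 6371 ≈ 10110 km, so the target fraction is f = 6100/10110 ≈ 0.603.
Interpolate at f ≈ 0.603 with slerp weights a = sin((1−f)δ)/sin δ ≈ 0.589, b = sin(fδ)/sin δ ≈ 0.818.
p = a·p₁ + b·p₂ ≈ (-0.506, -0.487, 0.712); φ = arcsin(p_z) ≈ 45.44°, λ = atan2(p_y, p_x) ≈ -136.10°.

≈ lat 45.4°, lon -136.1°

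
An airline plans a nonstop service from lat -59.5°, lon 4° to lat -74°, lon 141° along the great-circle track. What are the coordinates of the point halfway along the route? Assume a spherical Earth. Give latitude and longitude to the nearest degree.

Convert each endpoint to a unit vector on the sphere (x = cos φ cos λ, y = cos φ sin λ, z = sin φ).
The central angle between the endpoints is δ = arccos(p₁·p₂) ≈ 0.758 rad (43.5°).
Interpolate at f = 1/2 with slerp weights a = sin((1−f)δ)/sin δ ≈ 0.538, b = sin(fδ)/sin δ ≈ 0.538.
p = a·p₁ + b·p₂ ≈ (0.157, 0.112, -0.981); φ = arcsin(p_z) ≈ -78.86°, λ = atan2(p_y, p_x) ≈ 35.57°.

≈ lat -79°, lon 36°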